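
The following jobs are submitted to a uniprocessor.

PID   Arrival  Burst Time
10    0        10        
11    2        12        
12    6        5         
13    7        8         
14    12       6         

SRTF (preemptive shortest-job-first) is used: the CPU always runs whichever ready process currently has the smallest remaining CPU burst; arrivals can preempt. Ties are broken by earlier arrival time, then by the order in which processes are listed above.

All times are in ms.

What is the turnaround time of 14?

9

Gantt: | 10 0-10 | 12 10-15 | 14 15-21 | 13 21-29 | 11 29-41 |
Completion: 10=10  11=41  12=15  13=29  14=21
Turnaround (C−A): 10=10  11=39  12=9  13=22  14=9
Turnaround(14) = completion − arrival = 21 − 12 = 9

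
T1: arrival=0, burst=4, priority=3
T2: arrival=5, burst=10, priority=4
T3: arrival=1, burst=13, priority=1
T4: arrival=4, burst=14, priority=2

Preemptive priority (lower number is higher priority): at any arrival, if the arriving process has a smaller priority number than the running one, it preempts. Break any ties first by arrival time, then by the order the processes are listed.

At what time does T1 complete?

31

Timeline: | T1 0-1 | T3 1-14 | T4 14-28 | T1 28-31 | T2 31-41 |
Completion: T1=31  T2=41  T3=14  T4=28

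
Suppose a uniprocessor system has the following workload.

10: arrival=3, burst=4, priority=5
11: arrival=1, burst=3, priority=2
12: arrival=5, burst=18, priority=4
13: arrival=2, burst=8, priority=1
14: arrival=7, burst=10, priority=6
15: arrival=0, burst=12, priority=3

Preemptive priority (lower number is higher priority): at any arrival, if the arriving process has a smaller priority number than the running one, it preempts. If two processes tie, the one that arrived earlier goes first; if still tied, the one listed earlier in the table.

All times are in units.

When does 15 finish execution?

23

Schedule: | 15 0-1 | 11 1-2 | 13 2-10 | 11 10-12 | 15 12-23 | 12 23-41 | 10 41-45 | 14 45-55 |
Completion: 10=45  11=12  12=41  13=10  14=55  15=23
Turnaround (C−A): 10=42  11=11  12=36  13=8  14=48  15=23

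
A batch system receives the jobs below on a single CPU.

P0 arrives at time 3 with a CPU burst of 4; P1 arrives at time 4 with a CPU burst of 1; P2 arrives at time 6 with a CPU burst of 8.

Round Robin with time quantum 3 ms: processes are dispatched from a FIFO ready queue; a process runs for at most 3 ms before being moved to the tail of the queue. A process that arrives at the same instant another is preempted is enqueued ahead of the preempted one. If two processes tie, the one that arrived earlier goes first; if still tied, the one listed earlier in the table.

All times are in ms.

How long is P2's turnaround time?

10

Gantt: | idle 0-3 | P0 3-6 | P1 6-7 | P2 7-10 | P0 10-11 | P2 11-16 |
Completion: P0=11  P1=7  P2=16
Turnaround (C−A): P0=8  P1=3  P2=10
Turnaround(P2) = completion − arrival = 16 − 6 = 10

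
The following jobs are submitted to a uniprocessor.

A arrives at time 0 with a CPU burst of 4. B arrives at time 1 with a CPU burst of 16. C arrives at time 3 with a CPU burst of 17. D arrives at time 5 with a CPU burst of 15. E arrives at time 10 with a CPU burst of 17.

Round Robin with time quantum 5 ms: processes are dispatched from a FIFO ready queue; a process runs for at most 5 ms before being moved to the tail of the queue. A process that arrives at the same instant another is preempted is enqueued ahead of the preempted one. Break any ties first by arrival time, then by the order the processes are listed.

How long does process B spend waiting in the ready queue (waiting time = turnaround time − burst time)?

Schedule: | A 0-4 | B 4-9 | C 9-14 | D 14-19 | B 19-24 | E 24-29 | C 29-34 | D 34-39 | B 39-44 | E 44-49 | C 49-54 | D 54-59 | B 59-60 | E 60-65 | C 65-67 | E 67-69 |
Completion: A=4  B=60  C=67  D=59  E=69
Waiting(B) = turnaround − burst = 59 − 16 = 43

43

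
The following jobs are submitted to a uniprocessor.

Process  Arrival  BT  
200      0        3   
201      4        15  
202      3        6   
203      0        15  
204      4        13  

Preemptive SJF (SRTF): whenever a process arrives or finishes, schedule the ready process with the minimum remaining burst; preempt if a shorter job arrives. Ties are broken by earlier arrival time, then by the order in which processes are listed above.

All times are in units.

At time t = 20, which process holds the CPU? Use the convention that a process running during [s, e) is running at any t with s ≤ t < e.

204

Gantt: | 200 0-3 | 202 3-9 | 204 9-22 | 203 22-37 | 201 37-52 |
Completion: 200=3  201=52  202=9  203=37  204=22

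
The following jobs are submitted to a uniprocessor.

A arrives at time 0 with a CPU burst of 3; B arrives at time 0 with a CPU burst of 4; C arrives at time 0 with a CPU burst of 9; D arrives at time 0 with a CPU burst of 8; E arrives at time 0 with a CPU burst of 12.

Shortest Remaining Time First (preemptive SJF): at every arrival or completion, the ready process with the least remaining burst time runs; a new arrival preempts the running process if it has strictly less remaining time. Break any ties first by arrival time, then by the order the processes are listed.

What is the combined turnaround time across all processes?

85

Timeline: | A 0-3 | B 3-7 | D 7-15 | C 15-24 | E 24-36 |
Completion: A=3  B=7  C=24  D=15  E=36
Turnaround (C−A): A=3  B=7  C=24  D=15  E=36
Turnaround = completion − arrival: A=3, B=7, C=24, D=15, E=36
Total turnaround = 3 + 7 + 24 + 15 + 36 = 85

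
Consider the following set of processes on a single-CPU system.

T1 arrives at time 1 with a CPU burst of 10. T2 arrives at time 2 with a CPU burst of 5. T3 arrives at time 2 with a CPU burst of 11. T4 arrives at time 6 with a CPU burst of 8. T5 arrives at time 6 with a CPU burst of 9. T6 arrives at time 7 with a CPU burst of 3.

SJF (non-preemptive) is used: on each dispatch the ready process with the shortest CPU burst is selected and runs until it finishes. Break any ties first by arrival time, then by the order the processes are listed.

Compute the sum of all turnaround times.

130

Schedule: | idle 0-1 | T1 1-11 | T6 11-14 | T2 14-19 | T4 19-27 | T5 27-36 | T3 36-47 |
Completion: T1=11  T2=19  T3=47  T4=27  T5=36  T6=14
Turnaround (C−A): T1=10  T2=17  T3=45  T4=21  T5=30  T6=7
Turnaround = completion − arrival: T1=10, T2=17, T3=45, T4=21, T5=30, T6=7
Total turnaround = 10 + 17 + 45 + 21 + 30 + 7 = 130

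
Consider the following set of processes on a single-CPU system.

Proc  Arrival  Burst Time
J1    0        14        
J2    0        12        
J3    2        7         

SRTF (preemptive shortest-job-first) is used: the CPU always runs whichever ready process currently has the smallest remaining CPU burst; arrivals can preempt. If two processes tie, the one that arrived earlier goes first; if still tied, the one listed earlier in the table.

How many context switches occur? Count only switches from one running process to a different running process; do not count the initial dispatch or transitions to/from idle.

Timeline: | J2 0-2 | J3 2-9 | J2 9-19 | J1 19-33 |
Completion: J1=33  J2=19  J3=9

3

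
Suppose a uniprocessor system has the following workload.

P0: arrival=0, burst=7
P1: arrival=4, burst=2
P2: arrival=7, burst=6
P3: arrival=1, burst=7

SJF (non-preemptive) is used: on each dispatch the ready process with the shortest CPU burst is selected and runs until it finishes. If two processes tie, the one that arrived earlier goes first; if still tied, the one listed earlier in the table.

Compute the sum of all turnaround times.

41

Schedule: | P0 0-7 | P1 7-9 | P2 9-15 | P3 15-22 |
Completion: P0=7  P1=9  P2=15  P3=22
Turnaround = completion − arrival: P0=7, P1=5, P2=8, P3=21
Total turnaround = 7 + 5 + 8 + 21 = 41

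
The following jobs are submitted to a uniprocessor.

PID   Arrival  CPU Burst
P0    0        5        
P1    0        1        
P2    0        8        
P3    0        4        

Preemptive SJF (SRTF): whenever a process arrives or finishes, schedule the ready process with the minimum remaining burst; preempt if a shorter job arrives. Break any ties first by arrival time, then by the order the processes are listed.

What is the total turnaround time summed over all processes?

34

Timeline: | P1 0-1 | P3 1-5 | P0 5-10 | P2 10-18 |
Completion: P0=10  P1=1  P2=18  P3=5
Turnaround (C−A): P0=10  P1=1  P2=18  P3=5
Turnaround = completion − arrival: P0=10, P1=1, P2=18, P3=5
Total turnaround = 10 + 1 + 18 + 5 = 34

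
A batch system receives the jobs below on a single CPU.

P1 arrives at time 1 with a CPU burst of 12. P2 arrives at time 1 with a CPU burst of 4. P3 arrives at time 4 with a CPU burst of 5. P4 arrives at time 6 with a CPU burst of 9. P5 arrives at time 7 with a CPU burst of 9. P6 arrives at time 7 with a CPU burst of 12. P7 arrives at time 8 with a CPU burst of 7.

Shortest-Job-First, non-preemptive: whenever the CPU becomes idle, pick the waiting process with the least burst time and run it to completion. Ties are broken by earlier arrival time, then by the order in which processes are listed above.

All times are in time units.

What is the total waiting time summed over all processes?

Schedule: | idle 0-1 | P2 1-5 | P3 5-10 | P7 10-17 | P4 17-26 | P5 26-35 | P1 35-47 | P6 47-59 |
Completion: P1=47  P2=5  P3=10  P4=26  P5=35  P6=59  P7=17
Waiting = turnaround − burst: P1=34, P2=0, P3=1, P4=11, P5=19, P6=40, P7=2
Total waiting = 34 + 0 + 1 + 11 + 19 + 40 + 2 = 107

107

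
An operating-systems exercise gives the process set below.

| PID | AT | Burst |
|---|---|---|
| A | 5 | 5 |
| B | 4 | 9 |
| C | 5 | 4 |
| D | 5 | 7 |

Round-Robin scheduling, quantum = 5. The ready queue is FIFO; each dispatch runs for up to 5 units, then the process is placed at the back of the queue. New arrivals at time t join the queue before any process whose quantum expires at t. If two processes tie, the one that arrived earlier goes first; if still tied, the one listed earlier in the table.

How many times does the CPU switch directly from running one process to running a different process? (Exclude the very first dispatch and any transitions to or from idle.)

5

Timeline: | idle 0-4 | B 4-9 | A 9-14 | C 14-18 | D 18-23 | B 23-27 | D 27-29 |
Completion: A=14  B=27  C=18  D=29
Turnaround (C−A): A=9  B=23  C=13  D=24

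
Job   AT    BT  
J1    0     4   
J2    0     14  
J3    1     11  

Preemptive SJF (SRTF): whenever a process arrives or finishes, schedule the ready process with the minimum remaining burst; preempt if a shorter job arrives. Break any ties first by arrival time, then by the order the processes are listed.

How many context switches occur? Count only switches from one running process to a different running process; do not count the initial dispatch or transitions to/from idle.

Timeline: | J1 0-4 | J3 4-15 | J2 15-29 |
Completion: J1=4  J2=29  J3=15

2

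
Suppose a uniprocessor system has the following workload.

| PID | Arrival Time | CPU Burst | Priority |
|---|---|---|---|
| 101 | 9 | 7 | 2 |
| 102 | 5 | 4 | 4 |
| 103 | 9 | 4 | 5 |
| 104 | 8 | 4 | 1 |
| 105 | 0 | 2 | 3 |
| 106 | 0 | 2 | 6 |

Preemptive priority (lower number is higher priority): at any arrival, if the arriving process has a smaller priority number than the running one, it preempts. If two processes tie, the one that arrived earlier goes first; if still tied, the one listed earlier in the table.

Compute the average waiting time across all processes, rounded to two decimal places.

4.50

Timeline: | 105 0-2 | 106 2-4 | idle 4-5 | 102 5-8 | 104 8-12 | 101 12-19 | 102 19-20 | 103 20-24 |
Completion: 101=19  102=20  103=24  104=12  105=2  106=4
Turnaround (C−A): 101=10  102=15  103=15  104=4  105=2  106=4
Waiting times: 101=3, 102=11, 103=11, 104=0, 105=0, 106=2
Average waiting = (3+11+11+0+0+2) / 6 = 27/6 = 4.50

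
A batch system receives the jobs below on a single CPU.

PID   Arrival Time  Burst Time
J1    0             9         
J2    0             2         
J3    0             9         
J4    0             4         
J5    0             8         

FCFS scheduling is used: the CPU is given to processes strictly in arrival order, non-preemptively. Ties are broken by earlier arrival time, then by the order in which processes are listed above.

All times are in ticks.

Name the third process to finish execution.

Timeline: | J1 0-9 | J2 9-11 | J3 11-20 | J4 20-24 | J5 24-32 |
Completion: J1=9  J2=11  J3=20  J4=24  J5=32
Turnaround (C−A): J1=9  J2=11  J3=20  J4=24  J5=32
Finish order: J1 → J2 → J3 → J4 → J5

J3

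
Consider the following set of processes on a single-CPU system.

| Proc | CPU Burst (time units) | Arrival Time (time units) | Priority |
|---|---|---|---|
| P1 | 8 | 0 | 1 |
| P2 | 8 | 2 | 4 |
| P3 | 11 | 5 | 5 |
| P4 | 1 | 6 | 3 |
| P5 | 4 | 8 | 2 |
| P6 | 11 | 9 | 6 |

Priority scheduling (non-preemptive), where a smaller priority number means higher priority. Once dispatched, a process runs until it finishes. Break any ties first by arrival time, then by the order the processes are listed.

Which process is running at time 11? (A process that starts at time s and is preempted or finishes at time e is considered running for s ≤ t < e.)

P5

Schedule: | P1 0-8 | P5 8-12 | P4 12-13 | P2 13-21 | P3 21-32 | P6 32-43 |
Completion: P1=8  P2=21  P3=32  P4=13  P5=12  P6=43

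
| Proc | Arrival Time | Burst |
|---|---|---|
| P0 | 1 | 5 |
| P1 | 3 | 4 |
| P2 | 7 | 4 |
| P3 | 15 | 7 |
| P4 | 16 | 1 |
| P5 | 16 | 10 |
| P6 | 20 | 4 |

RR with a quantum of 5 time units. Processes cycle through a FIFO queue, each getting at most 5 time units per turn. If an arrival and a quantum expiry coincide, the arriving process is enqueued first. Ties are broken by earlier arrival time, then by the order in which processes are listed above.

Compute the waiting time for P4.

4

Timeline: | idle 0-1 | P0 1-6 | P1 6-10 | P2 10-14 | idle 14-15 | P3 15-20 | P4 20-21 | P5 21-26 | P6 26-30 | P3 30-32 | P5 32-37 |
Completion: P0=6  P1=10  P2=14  P3=32  P4=21  P5=37  P6=30
Turnaround (C−A): P0=5  P1=7  P2=7  P3=17  P4=5  P5=21  P6=10
Waiting(P4) = turnaround − burst = 5 − 1 = 4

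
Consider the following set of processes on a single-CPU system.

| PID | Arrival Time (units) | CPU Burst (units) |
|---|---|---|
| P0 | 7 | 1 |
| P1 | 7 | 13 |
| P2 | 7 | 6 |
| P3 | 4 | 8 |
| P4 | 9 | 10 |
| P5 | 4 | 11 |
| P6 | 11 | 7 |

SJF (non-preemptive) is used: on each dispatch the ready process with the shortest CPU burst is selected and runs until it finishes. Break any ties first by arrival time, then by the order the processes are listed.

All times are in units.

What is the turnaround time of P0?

Gantt: | idle 0-4 | P3 4-12 | P0 12-13 | P2 13-19 | P6 19-26 | P4 26-36 | P5 36-47 | P1 47-60 |
Completion: P0=13  P1=60  P2=19  P3=12  P4=36  P5=47  P6=26
Turnaround (C−A): P0=6  P1=53  P2=12  P3=8  P4=27  P5=43  P6=15
Turnaround(P0) = completion − arrival = 13 − 7 = 6

6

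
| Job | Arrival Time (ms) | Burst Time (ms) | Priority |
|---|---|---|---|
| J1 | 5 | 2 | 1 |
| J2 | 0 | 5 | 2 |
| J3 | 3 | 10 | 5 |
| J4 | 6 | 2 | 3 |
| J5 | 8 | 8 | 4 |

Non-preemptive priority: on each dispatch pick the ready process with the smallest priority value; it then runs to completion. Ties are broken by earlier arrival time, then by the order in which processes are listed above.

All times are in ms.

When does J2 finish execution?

Schedule: | J2 0-5 | J1 5-7 | J4 7-9 | J5 9-17 | J3 17-27 |
Completion: J1=7  J2=5  J3=27  J4=9  J5=17

5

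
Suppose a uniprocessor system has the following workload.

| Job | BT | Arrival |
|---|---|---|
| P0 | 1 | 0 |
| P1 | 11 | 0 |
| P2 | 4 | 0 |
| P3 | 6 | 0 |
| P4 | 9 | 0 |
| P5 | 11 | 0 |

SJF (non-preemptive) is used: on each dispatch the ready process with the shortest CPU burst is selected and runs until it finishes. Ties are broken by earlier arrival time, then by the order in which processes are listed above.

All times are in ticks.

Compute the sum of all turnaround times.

110

Gantt: | P0 0-1 | P2 1-5 | P3 5-11 | P4 11-20 | P1 20-31 | P5 31-42 |
Completion: P0=1  P1=31  P2=5  P3=11  P4=20  P5=42
Turnaround = completion − arrival: P0=1, P1=31, P2=5, P3=11, P4=20, P5=42
Total turnaround = 1 + 31 + 5 + 11 + 20 + 42 = 110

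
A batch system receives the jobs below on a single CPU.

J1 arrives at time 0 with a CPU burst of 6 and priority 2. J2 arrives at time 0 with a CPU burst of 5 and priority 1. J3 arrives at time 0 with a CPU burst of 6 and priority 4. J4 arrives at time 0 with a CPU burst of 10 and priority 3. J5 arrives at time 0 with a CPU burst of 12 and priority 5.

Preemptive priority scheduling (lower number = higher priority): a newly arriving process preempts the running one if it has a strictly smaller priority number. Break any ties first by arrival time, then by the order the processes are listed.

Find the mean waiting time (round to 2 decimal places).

12.80

Schedule: | J2 0-5 | J1 5-11 | J4 11-21 | J3 21-27 | J5 27-39 |
Completion: J1=11  J2=5  J3=27  J4=21  J5=39
Waiting times: J1=5, J2=0, J3=21, J4=11, J5=27
Average waiting = (5+0+21+11+27) / 5 = 64/5 = 12.80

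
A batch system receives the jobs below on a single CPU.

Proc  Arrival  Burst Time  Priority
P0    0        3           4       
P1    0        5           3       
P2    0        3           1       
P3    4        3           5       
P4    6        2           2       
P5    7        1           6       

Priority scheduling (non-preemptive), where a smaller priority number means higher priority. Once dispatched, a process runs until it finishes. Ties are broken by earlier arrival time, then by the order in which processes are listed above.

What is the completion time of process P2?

3

Schedule: | P2 0-3 | P1 3-8 | P4 8-10 | P0 10-13 | P3 13-16 | P5 16-17 |
Completion: P0=13  P1=8  P2=3  P3=16  P4=10  P5=17
Turnaround (C−A): P0=13  P1=8  P2=3  P3=12  P4=4  P5=10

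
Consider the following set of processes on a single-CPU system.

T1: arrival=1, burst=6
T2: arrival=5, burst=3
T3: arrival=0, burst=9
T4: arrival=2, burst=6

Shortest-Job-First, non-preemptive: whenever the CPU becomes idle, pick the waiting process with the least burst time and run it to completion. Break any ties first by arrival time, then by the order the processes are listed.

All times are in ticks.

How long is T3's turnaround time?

Gantt: | T3 0-9 | T2 9-12 | T1 12-18 | T4 18-24 |
Completion: T1=18  T2=12  T3=9  T4=24
Turnaround(T3) = completion − arrival = 9 − 0 = 9

9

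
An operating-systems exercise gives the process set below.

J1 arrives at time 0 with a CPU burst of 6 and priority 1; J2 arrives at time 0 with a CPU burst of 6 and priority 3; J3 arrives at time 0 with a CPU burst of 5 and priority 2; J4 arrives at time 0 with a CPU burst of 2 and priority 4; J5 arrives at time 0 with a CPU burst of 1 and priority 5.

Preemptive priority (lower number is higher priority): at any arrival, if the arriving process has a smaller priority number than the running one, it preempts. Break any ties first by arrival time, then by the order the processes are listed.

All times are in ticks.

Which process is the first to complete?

Schedule: | J1 0-6 | J3 6-11 | J2 11-17 | J4 17-19 | J5 19-20 |
Completion: J1=6  J2=17  J3=11  J4=19  J5=20
Turnaround (C−A): J1=6  J2=17  J3=11  J4=19  J5=20
Finish order: J1 → J3 → J2 → J4 → J5

J1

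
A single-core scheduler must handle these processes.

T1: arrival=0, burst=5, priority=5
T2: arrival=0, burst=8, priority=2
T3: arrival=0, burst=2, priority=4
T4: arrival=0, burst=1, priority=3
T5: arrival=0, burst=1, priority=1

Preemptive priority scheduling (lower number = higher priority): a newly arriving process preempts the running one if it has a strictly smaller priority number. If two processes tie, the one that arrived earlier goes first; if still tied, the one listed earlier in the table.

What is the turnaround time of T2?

Timeline: | T5 0-1 | T2 1-9 | T4 9-10 | T3 10-12 | T1 12-17 |
Completion: T1=17  T2=9  T3=12  T4=10  T5=1
Turnaround (C−A): T1=17  T2=9  T3=12  T4=10  T5=1
Turnaround(T2) = completion − arrival = 9 − 0 = 9

9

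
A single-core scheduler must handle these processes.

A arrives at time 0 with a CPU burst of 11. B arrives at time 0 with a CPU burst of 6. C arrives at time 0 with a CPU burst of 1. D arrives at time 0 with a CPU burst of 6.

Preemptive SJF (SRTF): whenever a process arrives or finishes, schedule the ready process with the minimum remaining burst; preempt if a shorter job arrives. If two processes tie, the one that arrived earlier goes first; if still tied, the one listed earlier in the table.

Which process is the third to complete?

Timeline: | C 0-1 | B 1-7 | D 7-13 | A 13-24 |
Completion: A=24  B=7  C=1  D=13
Turnaround (C−A): A=24  B=7  C=1  D=13
Finish order: C → B → D → A

D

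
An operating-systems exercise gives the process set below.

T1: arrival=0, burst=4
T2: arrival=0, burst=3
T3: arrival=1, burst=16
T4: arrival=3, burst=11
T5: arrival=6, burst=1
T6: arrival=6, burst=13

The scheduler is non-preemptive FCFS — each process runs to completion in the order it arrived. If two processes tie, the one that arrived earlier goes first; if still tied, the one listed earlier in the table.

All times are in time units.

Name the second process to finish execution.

T2

Timeline: | T1 0-4 | T2 4-7 | T3 7-23 | T4 23-34 | T5 34-35 | T6 35-48 |
Completion: T1=4  T2=7  T3=23  T4=34  T5=35  T6=48
Turnaround (C−A): T1=4  T2=7  T3=22  T4=31  T5=29  T6=42
Finish order: T1 → T2 → T3 → T4 → T5 → T6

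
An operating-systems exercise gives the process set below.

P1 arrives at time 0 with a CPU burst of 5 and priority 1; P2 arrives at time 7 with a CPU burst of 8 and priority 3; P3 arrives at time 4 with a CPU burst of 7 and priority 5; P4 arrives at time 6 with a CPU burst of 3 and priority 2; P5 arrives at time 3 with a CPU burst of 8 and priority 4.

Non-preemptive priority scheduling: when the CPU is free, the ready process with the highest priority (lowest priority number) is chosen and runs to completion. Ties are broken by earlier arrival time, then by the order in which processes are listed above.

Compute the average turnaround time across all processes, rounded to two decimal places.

13.80

Timeline: | P1 0-5 | P5 5-13 | P4 13-16 | P2 16-24 | P3 24-31 |
Completion: P1=5  P2=24  P3=31  P4=16  P5=13
Turnaround (C−A): P1=5  P2=17  P3=27  P4=10  P5=10
Turnaround times: P1=5, P2=17, P3=27, P4=10, P5=10
Average turnaround = (5+17+27+10+10) / 5 = 69/5 = 13.80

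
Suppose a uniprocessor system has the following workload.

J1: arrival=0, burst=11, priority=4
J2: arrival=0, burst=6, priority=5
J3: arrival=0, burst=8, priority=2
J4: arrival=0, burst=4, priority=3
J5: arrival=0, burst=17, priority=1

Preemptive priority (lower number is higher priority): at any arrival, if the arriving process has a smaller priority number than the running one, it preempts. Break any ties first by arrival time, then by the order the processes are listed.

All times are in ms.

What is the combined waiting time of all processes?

111

Gantt: | J5 0-17 | J3 17-25 | J4 25-29 | J1 29-40 | J2 40-46 |
Completion: J1=40  J2=46  J3=25  J4=29  J5=17
Waiting = turnaround − burst: J1=29, J2=40, J3=17, J4=25, J5=0
Total waiting = 29 + 40 + 17 + 25 + 0 = 111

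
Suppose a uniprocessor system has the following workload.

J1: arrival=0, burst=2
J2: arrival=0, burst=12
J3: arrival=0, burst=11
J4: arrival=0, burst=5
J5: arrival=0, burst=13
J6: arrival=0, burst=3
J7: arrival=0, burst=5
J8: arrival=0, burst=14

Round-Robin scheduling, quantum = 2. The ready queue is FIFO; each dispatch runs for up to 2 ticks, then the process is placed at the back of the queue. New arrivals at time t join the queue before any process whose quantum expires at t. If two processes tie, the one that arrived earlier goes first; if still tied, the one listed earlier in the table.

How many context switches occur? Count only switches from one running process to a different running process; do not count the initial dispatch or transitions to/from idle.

Timeline: | J1 0-2 | J2 2-4 | J3 4-6 | J4 6-8 | J5 8-10 | J6 10-12 | J7 12-14 | J8 14-16 | J2 16-18 | J3 18-20 | J4 20-22 | J5 22-24 | J6 24-25 | J7 25-27 | J8 27-29 | J2 29-31 | J3 31-33 | J4 33-34 | J5 34-36 | J7 36-37 | J8 37-39 | J2 39-41 | J3 41-43 | J5 43-45 | J8 45-47 | J2 47-49 | J3 49-51 | J5 51-53 | J8 53-55 | J2 55-57 | J3 57-58 | J5 58-60 | J8 60-62 | J5 62-63 | J8 63-65 |
Completion: J1=2  J2=57  J3=58  J4=34  J5=63  J6=25  J7=37  J8=65
Turnaround (C−A): J1=2  J2=57  J3=58  J4=34  J5=63  J6=25  J7=37  J8=65

34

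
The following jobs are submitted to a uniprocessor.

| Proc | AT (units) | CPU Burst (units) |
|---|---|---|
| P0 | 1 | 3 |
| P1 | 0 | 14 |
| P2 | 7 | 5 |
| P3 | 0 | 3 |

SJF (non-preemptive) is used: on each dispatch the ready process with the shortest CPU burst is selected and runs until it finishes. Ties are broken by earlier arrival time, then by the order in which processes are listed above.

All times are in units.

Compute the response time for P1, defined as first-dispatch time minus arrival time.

Timeline: | P3 0-3 | P0 3-6 | P1 6-20 | P2 20-25 |
Completion: P0=6  P1=20  P2=25  P3=3
Turnaround (C−A): P0=5  P1=20  P2=18  P3=3
Response(P1) = first start − arrival = 6 − 0 = 6

6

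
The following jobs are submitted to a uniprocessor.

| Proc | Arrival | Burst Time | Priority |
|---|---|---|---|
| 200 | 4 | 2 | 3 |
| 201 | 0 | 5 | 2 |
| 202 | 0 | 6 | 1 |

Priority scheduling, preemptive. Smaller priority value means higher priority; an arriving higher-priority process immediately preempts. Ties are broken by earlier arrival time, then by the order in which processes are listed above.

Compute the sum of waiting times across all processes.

Schedule: | 202 0-6 | 201 6-11 | 200 11-13 |
Completion: 200=13  201=11  202=6
Waiting = turnaround − burst: 200=7, 201=6, 202=0
Total waiting = 7 + 6 + 0 = 13

13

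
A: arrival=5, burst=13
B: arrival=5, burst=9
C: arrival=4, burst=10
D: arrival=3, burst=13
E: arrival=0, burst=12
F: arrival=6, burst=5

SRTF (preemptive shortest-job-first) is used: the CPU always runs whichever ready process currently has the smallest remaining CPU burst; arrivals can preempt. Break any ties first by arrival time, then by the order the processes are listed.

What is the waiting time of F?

Schedule: | E 0-6 | F 6-11 | E 11-17 | B 17-26 | C 26-36 | D 36-49 | A 49-62 |
Completion: A=62  B=26  C=36  D=49  E=17  F=11
Waiting(F) = turnaround − burst = 5 − 5 = 0

0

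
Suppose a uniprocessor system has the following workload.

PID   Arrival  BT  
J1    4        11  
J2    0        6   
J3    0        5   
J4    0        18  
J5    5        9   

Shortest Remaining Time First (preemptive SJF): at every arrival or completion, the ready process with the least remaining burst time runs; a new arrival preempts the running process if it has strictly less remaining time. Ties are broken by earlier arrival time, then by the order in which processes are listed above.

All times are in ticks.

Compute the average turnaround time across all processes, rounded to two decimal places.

21.40

Schedule: | J3 0-5 | J2 5-11 | J5 11-20 | J1 20-31 | J4 31-49 |
Completion: J1=31  J2=11  J3=5  J4=49  J5=20
Turnaround (C−A): J1=27  J2=11  J3=5  J4=49  J5=15
Turnaround times: J1=27, J2=11, J3=5, J4=49, J5=15
Average turnaround = (27+11+5+49+15) / 5 = 107/5 = 21.40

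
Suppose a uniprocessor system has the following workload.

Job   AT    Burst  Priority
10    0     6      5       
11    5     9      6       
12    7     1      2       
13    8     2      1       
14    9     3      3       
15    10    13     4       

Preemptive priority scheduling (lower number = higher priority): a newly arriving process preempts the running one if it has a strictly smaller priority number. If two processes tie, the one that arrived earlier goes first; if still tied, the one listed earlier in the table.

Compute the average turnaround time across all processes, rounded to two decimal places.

Schedule: | 10 0-6 | 11 6-7 | 12 7-8 | 13 8-10 | 14 10-13 | 15 13-26 | 11 26-34 |
Completion: 10=6  11=34  12=8  13=10  14=13  15=26
Turnaround (C−A): 10=6  11=29  12=1  13=2  14=4  15=16
Turnaround times: 10=6, 11=29, 12=1, 13=2, 14=4, 15=16
Average turnaround = (6+29+1+2+4+16) / 6 = 58/6 = 9.67

9.67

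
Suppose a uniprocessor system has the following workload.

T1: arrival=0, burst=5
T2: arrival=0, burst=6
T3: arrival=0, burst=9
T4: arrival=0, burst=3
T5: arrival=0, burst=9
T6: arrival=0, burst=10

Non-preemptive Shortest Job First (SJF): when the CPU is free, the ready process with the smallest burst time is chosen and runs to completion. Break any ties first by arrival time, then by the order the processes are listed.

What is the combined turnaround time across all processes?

122

Gantt: | T4 0-3 | T1 3-8 | T2 8-14 | T3 14-23 | T5 23-32 | T6 32-42 |
Completion: T1=8  T2=14  T3=23  T4=3  T5=32  T6=42
Turnaround (C−A): T1=8  T2=14  T3=23  T4=3  T5=32  T6=42
Turnaround = completion − arrival: T1=8, T2=14, T3=23, T4=3, T5=32, T6=42
Total turnaround = 8 + 14 + 23 + 3 + 32 + 42 = 122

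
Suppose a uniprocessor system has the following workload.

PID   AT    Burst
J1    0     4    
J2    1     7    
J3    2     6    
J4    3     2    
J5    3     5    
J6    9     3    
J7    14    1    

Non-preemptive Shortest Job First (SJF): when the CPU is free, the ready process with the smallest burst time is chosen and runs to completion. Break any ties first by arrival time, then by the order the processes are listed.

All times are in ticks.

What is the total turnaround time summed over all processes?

67

Gantt: | J1 0-4 | J4 4-6 | J5 6-11 | J6 11-14 | J7 14-15 | J3 15-21 | J2 21-28 |
Completion: J1=4  J2=28  J3=21  J4=6  J5=11  J6=14  J7=15
Turnaround (C−A): J1=4  J2=27  J3=19  J4=3  J5=8  J6=5  J7=1
Turnaround = completion − arrival: J1=4, J2=27, J3=19, J4=3, J5=8, J6=5, J7=1
Total turnaround = 4 + 27 + 19 + 3 + 8 + 5 + 1 = 67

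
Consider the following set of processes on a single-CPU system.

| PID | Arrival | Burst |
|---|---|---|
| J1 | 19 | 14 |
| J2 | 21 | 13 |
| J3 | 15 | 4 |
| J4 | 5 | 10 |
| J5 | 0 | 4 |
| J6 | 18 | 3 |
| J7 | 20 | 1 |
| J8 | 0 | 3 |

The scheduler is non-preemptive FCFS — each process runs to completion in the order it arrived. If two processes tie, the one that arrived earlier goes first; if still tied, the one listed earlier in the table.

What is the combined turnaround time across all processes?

104

Gantt: | J5 0-4 | J8 4-7 | J4 7-17 | J3 17-21 | J6 21-24 | J1 24-38 | J7 38-39 | J2 39-52 |
Completion: J1=38  J2=52  J3=21  J4=17  J5=4  J6=24  J7=39  J8=7
Turnaround = completion − arrival: J1=19, J2=31, J3=6, J4=12, J5=4, J6=6, J7=19, J8=7
Total turnaround = 19 + 31 + 6 + 12 + 4 + 6 + 19 + 7 = 104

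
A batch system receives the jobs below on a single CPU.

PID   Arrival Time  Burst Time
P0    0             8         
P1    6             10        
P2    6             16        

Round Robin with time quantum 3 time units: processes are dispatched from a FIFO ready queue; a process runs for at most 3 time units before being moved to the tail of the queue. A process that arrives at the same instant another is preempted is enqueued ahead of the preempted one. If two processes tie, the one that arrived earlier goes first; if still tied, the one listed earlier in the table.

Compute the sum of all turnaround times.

Schedule: | P0 0-6 | P1 6-9 | P2 9-12 | P0 12-14 | P1 14-17 | P2 17-20 | P1 20-23 | P2 23-26 | P1 26-27 | P2 27-34 |
Completion: P0=14  P1=27  P2=34
Turnaround (C−A): P0=14  P1=21  P2=28
Turnaround = completion − arrival: P0=14, P1=21, P2=28
Total turnaround = 14 + 21 + 28 = 63

63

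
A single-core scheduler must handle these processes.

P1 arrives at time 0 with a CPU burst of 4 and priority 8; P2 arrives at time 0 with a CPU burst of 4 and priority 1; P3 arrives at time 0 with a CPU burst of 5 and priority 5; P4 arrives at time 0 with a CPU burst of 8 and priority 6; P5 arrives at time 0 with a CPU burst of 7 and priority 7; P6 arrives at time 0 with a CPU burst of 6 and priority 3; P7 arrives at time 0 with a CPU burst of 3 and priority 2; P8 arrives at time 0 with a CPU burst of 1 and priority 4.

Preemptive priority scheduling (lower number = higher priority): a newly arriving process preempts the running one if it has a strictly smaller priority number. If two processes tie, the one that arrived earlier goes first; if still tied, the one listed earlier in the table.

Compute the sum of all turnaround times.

Schedule: | P2 0-4 | P7 4-7 | P6 7-13 | P8 13-14 | P3 14-19 | P4 19-27 | P5 27-34 | P1 34-38 |
Completion: P1=38  P2=4  P3=19  P4=27  P5=34  P6=13  P7=7  P8=14
Turnaround (C−A): P1=38  P2=4  P3=19  P4=27  P5=34  P6=13  P7=7  P8=14
Turnaround = completion − arrival: P1=38, P2=4, P3=19, P4=27, P5=34, P6=13, P7=7, P8=14
Total turnaround = 38 + 4 + 19 + 27 + 34 + 13 + 7 + 14 = 156

156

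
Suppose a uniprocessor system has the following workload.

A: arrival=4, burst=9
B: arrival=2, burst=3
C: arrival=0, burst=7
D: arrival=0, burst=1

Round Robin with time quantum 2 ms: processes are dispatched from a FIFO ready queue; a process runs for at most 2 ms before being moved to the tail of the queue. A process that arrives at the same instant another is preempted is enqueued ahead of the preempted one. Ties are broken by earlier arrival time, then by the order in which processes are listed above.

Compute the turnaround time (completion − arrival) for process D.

Gantt: | C 0-2 | D 2-3 | B 3-5 | C 5-7 | A 7-9 | B 9-10 | C 10-12 | A 12-14 | C 14-15 | A 15-20 |
Completion: A=20  B=10  C=15  D=3
Turnaround(D) = completion − arrival = 3 − 0 = 3

3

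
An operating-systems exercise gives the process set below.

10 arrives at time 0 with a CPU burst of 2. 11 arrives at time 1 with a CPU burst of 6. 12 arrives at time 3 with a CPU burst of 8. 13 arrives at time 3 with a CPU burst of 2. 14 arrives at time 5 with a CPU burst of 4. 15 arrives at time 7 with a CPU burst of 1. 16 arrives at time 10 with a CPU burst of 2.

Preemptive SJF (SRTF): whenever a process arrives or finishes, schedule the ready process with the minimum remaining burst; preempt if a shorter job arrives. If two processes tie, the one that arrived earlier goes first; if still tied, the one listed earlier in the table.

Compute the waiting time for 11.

Schedule: | 10 0-2 | 11 2-3 | 13 3-5 | 14 5-7 | 15 7-8 | 14 8-10 | 16 10-12 | 11 12-17 | 12 17-25 |
Completion: 10=2  11=17  12=25  13=5  14=10  15=8  16=12
Turnaround (C−A): 10=2  11=16  12=22  13=2  14=5  15=1  16=2
Waiting(11) = turnaround − burst = 16 − 6 = 10

10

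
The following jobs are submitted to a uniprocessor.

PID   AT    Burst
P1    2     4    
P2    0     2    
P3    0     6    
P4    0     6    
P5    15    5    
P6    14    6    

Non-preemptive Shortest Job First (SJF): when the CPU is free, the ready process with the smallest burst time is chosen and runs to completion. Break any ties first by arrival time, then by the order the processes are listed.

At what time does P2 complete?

2

Timeline: | P2 0-2 | P1 2-6 | P3 6-12 | P4 12-18 | P5 18-23 | P6 23-29 |
Completion: P1=6  P2=2  P3=12  P4=18  P5=23  P6=29
Turnaround (C−A): P1=4  P2=2  P3=12  P4=18  P5=8  P6=15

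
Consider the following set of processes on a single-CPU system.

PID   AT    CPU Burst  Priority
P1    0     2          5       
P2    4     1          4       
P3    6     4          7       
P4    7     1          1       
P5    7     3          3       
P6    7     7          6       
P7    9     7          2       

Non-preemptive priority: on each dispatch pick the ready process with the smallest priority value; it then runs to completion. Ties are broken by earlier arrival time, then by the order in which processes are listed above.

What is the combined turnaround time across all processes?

55

Gantt: | P1 0-2 | idle 2-4 | P2 4-5 | idle 5-6 | P3 6-10 | P4 10-11 | P7 11-18 | P5 18-21 | P6 21-28 |
Completion: P1=2  P2=5  P3=10  P4=11  P5=21  P6=28  P7=18
Turnaround (C−A): P1=2  P2=1  P3=4  P4=4  P5=14  P6=21  P7=9
Turnaround = completion − arrival: P1=2, P2=1, P3=4, P4=4, P5=14, P6=21, P7=9
Total turnaround = 2 + 1 + 4 + 4 + 14 + 21 + 9 = 55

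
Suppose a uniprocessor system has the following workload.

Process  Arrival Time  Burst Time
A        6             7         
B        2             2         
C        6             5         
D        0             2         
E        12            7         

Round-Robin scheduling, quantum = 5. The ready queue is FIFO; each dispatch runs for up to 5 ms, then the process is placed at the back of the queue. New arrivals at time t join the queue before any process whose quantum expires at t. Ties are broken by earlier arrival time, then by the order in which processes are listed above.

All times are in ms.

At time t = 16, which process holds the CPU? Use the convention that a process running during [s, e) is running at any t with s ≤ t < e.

Timeline: | D 0-2 | B 2-4 | idle 4-6 | A 6-11 | C 11-16 | A 16-18 | E 18-25 |
Completion: A=18  B=4  C=16  D=2  E=25
Turnaround (C−A): A=12  B=2  C=10  D=2  E=13

A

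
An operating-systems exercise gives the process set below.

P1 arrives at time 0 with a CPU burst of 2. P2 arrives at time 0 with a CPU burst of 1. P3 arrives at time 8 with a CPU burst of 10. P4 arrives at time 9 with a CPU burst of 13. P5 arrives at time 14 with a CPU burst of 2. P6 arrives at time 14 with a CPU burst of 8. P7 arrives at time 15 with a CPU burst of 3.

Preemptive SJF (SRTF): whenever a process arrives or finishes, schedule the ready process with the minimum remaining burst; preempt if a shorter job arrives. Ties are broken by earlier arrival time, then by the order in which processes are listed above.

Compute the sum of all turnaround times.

Gantt: | P2 0-1 | P1 1-3 | idle 3-8 | P3 8-14 | P5 14-16 | P7 16-19 | P3 19-23 | P6 23-31 | P4 31-44 |
Completion: P1=3  P2=1  P3=23  P4=44  P5=16  P6=31  P7=19
Turnaround (C−A): P1=3  P2=1  P3=15  P4=35  P5=2  P6=17  P7=4
Turnaround = completion − arrival: P1=3, P2=1, P3=15, P4=35, P5=2, P6=17, P7=4
Total turnaround = 3 + 1 + 15 + 35 + 2 + 17 + 4 = 77

77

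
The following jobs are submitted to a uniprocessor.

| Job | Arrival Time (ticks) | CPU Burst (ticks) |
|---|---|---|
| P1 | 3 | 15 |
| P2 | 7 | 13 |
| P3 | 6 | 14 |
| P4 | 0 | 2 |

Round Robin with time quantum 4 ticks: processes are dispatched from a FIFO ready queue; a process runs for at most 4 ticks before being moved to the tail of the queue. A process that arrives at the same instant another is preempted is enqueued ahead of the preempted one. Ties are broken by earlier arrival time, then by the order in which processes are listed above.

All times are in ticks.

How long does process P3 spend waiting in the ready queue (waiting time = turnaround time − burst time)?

24

Schedule: | P4 0-2 | idle 2-3 | P1 3-7 | P3 7-11 | P2 11-15 | P1 15-19 | P3 19-23 | P2 23-27 | P1 27-31 | P3 31-35 | P2 35-39 | P1 39-42 | P3 42-44 | P2 44-45 |
Completion: P1=42  P2=45  P3=44  P4=2
Turnaround (C−A): P1=39  P2=38  P3=38  P4=2
Waiting(P3) = turnaround − burst = 38 − 14 = 24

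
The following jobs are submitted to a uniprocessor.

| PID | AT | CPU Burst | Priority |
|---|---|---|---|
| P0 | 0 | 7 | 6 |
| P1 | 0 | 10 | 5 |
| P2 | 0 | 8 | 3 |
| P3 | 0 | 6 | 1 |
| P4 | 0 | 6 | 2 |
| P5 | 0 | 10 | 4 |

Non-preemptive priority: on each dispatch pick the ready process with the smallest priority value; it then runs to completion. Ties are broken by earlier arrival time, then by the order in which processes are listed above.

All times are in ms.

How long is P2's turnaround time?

20

Timeline: | P3 0-6 | P4 6-12 | P2 12-20 | P5 20-30 | P1 30-40 | P0 40-47 |
Completion: P0=47  P1=40  P2=20  P3=6  P4=12  P5=30
Turnaround(P2) = completion − arrival = 20 − 0 = 20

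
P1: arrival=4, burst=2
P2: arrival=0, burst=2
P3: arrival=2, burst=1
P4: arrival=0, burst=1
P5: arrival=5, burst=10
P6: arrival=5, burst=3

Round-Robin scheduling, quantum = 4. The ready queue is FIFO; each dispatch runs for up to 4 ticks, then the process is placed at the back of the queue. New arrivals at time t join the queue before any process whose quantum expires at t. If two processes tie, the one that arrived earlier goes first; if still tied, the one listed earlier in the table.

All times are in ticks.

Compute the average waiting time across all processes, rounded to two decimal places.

2.00

Timeline: | P2 0-2 | P4 2-3 | P3 3-4 | P1 4-6 | P5 6-10 | P6 10-13 | P5 13-19 |
Completion: P1=6  P2=2  P3=4  P4=3  P5=19  P6=13
Waiting times: P1=0, P2=0, P3=1, P4=2, P5=4, P6=5
Average waiting = (0+0+1+2+4+5) / 6 = 12/6 = 2.00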